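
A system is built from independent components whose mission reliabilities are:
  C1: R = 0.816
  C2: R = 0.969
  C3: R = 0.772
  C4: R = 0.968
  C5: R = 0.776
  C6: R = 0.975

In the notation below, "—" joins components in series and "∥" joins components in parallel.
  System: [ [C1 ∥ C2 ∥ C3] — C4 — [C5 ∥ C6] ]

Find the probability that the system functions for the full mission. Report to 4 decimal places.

0.9613

Parallel (C1, C2, and C3): 1 − (1 − 0.816000)(1 − 0.969000)(1 − 0.772000) = 0.998699
Parallel (C5 and C6): 1 − (1 − 0.776000)(1 − 0.975000) = 0.994400
Series ([0.998699], C4, and [0.994400]): 0.998699 × 0.968000 × 0.994400 = 0.9613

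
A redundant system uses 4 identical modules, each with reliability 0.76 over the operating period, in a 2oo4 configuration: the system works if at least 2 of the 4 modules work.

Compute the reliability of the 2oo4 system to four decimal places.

0.9547

R = Σ_{i=2}^{4} C(4,i) p^i (1−p)^{4−i} with p = 0.76
C(4,2)·0.76^2·0.24^2 = 0.199619
C(4,3)·0.76^3·0.24^1 = 0.421417
C(4,4)·0.76^4·0.24^0 = 0.333622
Sum = 0.9547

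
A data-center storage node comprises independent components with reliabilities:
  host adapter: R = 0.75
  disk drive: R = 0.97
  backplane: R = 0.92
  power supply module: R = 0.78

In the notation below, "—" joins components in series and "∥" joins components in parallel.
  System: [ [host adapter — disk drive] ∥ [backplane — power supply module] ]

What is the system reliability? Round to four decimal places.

0.9230

Series (host adapter and disk drive): 0.750000 × 0.970000 = 0.727500
Series (backplane and power supply module): 0.920000 × 0.780000 = 0.717600
Parallel ([0.727500] and [0.717600]): 1 − (1 − 0.727500)(1 − 0.717600) = 0.9230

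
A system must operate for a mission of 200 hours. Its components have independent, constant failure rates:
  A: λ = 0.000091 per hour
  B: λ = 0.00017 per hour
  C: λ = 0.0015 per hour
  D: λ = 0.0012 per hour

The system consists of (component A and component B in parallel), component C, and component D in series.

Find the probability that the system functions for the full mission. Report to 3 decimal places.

R(A) = exp(−0.000091 × 200) = 0.98196
R(B) = exp(−0.00017 × 200) = 0.96657
R(C) = exp(−0.0015 × 200) = 0.74082
R(D) = exp(−0.0012 × 200) = 0.78663
Parallel (A and B): 1 − (1 − 0.98196)(1 − 0.96657) = 0.99940
Series ([0.99940], C, and D): 0.99940 × 0.74082 × 0.78663 = 0.582

0.582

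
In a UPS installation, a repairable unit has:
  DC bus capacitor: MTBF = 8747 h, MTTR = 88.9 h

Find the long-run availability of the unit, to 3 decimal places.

A(DC bus capacitor) = MTBF/(MTBF+MTTR) = 8747/(8747+88.9) = 0.990

0.990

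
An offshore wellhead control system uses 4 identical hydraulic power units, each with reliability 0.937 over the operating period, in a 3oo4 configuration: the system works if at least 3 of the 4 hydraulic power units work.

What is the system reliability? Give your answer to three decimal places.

R = Σ_{i=3}^{4} C(4,i) p^i (1−p)^{4−i} with p = 0.937
C(4,3)·0.937^3·0.063^1 = 0.20731
C(4,4)·0.937^4·0.063^0 = 0.77083
Sum = 0.978

0.978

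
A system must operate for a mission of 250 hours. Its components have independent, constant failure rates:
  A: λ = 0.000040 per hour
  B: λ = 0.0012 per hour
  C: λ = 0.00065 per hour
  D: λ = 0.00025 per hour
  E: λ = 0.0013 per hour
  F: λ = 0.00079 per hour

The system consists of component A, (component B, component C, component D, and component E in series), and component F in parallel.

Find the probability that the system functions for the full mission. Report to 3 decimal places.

0.999

R(A) = exp(−0.000040 × 250) = 0.99005
R(B) = exp(−0.0012 × 250) = 0.74082
R(C) = exp(−0.00065 × 250) = 0.85002
R(D) = exp(−0.00025 × 250) = 0.93941
R(E) = exp(−0.0013 × 250) = 0.72253
R(F) = exp(−0.00079 × 250) = 0.82078
Series (B, C, D, and E): 0.74082 × 0.85002 × 0.93941 × 0.72253 = 0.42742
Parallel (A, [0.42742], and F): 1 − (1 − 0.99005)(1 − 0.42742)(1 − 0.82078) = 0.999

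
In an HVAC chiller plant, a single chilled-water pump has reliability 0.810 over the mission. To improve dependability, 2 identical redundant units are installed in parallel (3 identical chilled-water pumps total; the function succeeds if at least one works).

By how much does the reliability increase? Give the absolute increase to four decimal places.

0.1831

R_before = 0.810
R_after = 1 − (1 − 0.810)^3 = 0.9931
ΔR = 0.9931 − 0.810 = 0.1831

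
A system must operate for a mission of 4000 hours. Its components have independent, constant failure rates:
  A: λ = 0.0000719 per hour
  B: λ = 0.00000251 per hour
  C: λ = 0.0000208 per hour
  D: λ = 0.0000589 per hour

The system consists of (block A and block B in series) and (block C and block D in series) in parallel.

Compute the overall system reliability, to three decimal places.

R(A) = exp(−0.0000719 × 4000) = 0.75006
R(B) = exp(−0.00000251 × 4000) = 0.99001
R(C) = exp(−0.0000208 × 4000) = 0.92017
R(D) = exp(−0.0000589 × 4000) = 0.79010
Series (A and B): 0.75006 × 0.99001 = 0.74257
Series (C and D): 0.92017 × 0.79010 = 0.72703
Parallel ([0.74257] and [0.72703]): 1 − (1 − 0.74257)(1 − 0.72703) = 0.930

0.930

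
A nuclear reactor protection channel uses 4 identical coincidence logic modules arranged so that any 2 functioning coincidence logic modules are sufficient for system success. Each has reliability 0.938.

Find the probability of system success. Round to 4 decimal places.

R = Σ_{i=2}^{4} C(4,i) p^i (1−p)^{4−i} with p = 0.938
C(4,2)·0.938^2·0.062^2 = 0.020293
C(4,3)·0.938^3·0.062^1 = 0.204673
C(4,4)·0.938^4·0.062^0 = 0.774125
Sum = 0.9991

0.9991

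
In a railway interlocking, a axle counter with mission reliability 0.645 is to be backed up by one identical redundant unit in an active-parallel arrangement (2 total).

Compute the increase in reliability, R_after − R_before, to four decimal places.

0.2290

R_before = 0.645
R_after = 1 − (1 − 0.645)^2 = 0.8740
ΔR = 0.8740 − 0.645 = 0.2290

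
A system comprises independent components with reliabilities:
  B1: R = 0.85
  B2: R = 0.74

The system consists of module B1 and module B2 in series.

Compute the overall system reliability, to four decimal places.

0.6290

Series (B1 and B2): 0.850000 × 0.740000 = 0.6290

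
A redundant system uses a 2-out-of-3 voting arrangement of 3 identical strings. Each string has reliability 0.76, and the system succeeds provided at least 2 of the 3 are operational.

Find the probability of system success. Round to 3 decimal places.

R = Σ_{i=2}^{3} C(3,i) p^i (1−p)^{3−i} with p = 0.76
C(3,2)·0.76^2·0.24^1 = 0.41587
C(3,3)·0.76^3·0.24^0 = 0.43898
Sum = 0.855

0.855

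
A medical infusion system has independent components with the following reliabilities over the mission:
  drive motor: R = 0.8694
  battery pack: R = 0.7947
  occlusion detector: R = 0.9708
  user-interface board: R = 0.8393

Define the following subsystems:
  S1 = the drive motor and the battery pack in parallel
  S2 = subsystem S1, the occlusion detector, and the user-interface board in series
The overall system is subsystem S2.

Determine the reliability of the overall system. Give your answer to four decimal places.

0.7929

Parallel (drive motor and battery pack): 1 − (1 − 0.869400)(1 − 0.794700) = 0.973188
Series ([0.973188], occlusion detector, and user-interface board): 0.973188 × 0.970800 × 0.839300 = 0.7929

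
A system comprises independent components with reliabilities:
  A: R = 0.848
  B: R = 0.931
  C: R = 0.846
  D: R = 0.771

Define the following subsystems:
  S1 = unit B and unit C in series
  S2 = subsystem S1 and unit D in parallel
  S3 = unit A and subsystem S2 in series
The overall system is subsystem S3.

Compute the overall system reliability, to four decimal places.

Series (B and C): 0.931000 × 0.846000 = 0.787626
Parallel ([0.787626] and D): 1 − (1 − 0.787626)(1 − 0.771000) = 0.951366
Series (A and [0.951366]): 0.848000 × 0.951366 = 0.8068

0.8068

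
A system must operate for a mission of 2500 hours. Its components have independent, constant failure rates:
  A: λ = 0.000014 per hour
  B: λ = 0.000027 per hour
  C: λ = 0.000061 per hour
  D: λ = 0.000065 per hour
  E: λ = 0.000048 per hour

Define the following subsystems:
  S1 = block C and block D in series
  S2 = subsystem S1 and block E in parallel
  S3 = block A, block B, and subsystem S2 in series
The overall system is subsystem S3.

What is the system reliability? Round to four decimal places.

R(A) = exp(−0.000014 × 2500) = 0.965605
R(B) = exp(−0.000027 × 2500) = 0.934728
R(C) = exp(−0.000061 × 2500) = 0.858559
R(D) = exp(−0.000065 × 2500) = 0.850016
R(E) = exp(−0.000048 × 2500) = 0.886920
Series (C and D): 0.858559 × 0.850016 = 0.729789
Parallel ([0.729789] and E): 1 − (1 − 0.729789)(1 − 0.886920) = 0.969445
Series (A, B, and [0.969445]): 0.965605 × 0.934728 × 0.969445 = 0.8750

0.8750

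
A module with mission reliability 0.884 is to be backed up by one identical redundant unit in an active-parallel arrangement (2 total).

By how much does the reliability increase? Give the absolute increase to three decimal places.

0.103

R_before = 0.884
R_after = 1 − (1 − 0.884)^2 = 0.987
ΔR = 0.987 − 0.884 = 0.103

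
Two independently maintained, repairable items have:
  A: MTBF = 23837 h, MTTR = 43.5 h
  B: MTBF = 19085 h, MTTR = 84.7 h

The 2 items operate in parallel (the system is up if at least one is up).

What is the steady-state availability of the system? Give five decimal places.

0.99999

A(A) = MTBF/(MTBF+MTTR) = 23837/(23837+43.5) = 0.998178
A(B) = MTBF/(MTBF+MTTR) = 19085/(19085+84.7) = 0.995582
Parallel availability: 1 − (1 − 0.998178)(1 − 0.995582) = 0.99999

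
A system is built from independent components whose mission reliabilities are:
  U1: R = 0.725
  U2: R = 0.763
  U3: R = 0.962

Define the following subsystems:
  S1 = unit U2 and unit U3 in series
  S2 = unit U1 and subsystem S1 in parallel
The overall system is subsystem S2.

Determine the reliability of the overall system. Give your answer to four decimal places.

0.9269

Series (U2 and U3): 0.763000 × 0.962000 = 0.734006
Parallel (U1 and [0.734006]): 1 − (1 − 0.725000)(1 − 0.734006) = 0.9269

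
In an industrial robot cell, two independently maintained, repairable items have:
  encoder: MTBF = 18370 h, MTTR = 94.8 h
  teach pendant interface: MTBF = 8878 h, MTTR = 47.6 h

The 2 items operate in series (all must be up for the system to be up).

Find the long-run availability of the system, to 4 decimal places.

A(encoder) = MTBF/(MTBF+MTTR) = 18370/(18370+94.8) = 0.994866
A(teach pendant interface) = MTBF/(MTBF+MTTR) = 8878/(8878+47.6) = 0.994667
Series availability: 0.994866 × 0.994667 = 0.9896

0.9896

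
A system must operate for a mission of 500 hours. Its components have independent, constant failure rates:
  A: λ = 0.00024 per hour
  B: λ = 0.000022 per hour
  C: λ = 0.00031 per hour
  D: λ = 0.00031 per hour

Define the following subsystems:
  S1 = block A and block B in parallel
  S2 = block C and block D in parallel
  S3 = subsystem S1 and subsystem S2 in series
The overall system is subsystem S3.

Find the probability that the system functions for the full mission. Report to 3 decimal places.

R(A) = exp(−0.00024 × 500) = 0.88692
R(B) = exp(−0.000022 × 500) = 0.98906
R(C) = exp(−0.00031 × 500) = 0.85642
R(D) = exp(−0.00031 × 500) = 0.85642
Parallel (A and B): 1 − (1 − 0.88692)(1 − 0.98906) = 0.99876
Parallel (C and D): 1 − (1 − 0.85642)(1 − 0.85642) = 0.97938
Series ([0.99876] and [0.97938]): 0.99876 × 0.97938 = 0.978

0.978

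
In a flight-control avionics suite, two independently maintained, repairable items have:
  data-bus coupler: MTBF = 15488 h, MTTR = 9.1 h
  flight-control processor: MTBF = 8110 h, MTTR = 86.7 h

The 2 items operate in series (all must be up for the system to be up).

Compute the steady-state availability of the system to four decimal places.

0.9888

A(data-bus coupler) = MTBF/(MTBF+MTTR) = 15488/(15488+9.1) = 0.999413
A(flight-control processor) = MTBF/(MTBF+MTTR) = 8110/(8110+86.7) = 0.989423
Series availability: 0.999413 × 0.989423 = 0.9888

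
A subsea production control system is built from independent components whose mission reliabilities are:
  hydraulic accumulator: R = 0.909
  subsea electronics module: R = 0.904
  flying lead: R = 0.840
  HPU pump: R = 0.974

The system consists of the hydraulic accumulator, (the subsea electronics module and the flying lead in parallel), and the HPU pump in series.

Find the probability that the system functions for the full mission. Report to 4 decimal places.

0.8718

Parallel (subsea electronics module and flying lead): 1 − (1 − 0.904000)(1 − 0.840000) = 0.984640
Series (hydraulic accumulator, [0.984640], and HPU pump): 0.909000 × 0.984640 × 0.974000 = 0.8718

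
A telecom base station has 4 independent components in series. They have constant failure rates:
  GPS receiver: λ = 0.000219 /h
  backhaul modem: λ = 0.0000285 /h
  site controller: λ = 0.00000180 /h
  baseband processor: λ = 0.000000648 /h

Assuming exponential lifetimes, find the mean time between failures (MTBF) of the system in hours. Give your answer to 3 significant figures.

Series of exponential components: λ_sys = Σ λ_i
λ_sys = 0.000219 + 0.0000285 + 0.00000180 + 0.000000648 = 2.4995e-04 /h
MTBF = 1 / λ_sys = 4000 h

4000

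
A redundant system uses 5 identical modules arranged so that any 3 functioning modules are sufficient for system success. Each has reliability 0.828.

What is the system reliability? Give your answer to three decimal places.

0.961

R = Σ_{i=3}^{5} C(5,i) p^i (1−p)^{5−i} with p = 0.828
C(5,3)·0.828^3·0.172^2 = 0.16794
C(5,4)·0.828^4·0.172^1 = 0.40422
C(5,5)·0.828^5·0.172^0 = 0.38918
Sum = 0.961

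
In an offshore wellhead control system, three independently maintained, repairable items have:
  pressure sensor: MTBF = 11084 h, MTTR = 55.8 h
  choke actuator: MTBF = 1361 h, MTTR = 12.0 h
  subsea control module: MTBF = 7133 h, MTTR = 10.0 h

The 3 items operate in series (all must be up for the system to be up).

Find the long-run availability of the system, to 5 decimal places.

0.98491

A(pressure sensor) = MTBF/(MTBF+MTTR) = 11084/(11084+55.8) = 0.994991
A(choke actuator) = MTBF/(MTBF+MTTR) = 1361/(1361+12.0) = 0.991260
A(subsea control module) = MTBF/(MTBF+MTTR) = 7133/(7133+10.0) = 0.998600
Series availability: 0.994991 × 0.991260 × 0.998600 = 0.98491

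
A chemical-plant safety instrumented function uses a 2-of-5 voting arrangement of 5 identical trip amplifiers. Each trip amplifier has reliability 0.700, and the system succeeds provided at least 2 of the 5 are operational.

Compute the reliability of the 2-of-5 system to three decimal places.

0.969

R = Σ_{i=2}^{5} C(5,i) p^i (1−p)^{5−i} with p = 0.700
C(5,2)·0.700^2·0.300^3 = 0.13230
C(5,3)·0.700^3·0.300^2 = 0.30870
C(5,4)·0.700^4·0.300^1 = 0.36015
C(5,5)·0.700^5·0.300^0 = 0.16807
Sum = 0.969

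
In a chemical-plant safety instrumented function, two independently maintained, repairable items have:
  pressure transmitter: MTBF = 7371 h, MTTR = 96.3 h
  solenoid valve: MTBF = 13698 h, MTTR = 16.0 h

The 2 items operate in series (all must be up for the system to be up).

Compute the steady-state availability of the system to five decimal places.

A(pressure transmitter) = MTBF/(MTBF+MTTR) = 7371/(7371+96.3) = 0.987104
A(solenoid valve) = MTBF/(MTBF+MTTR) = 13698/(13698+16.0) = 0.998833
Series availability: 0.987104 × 0.998833 = 0.98595

0.98595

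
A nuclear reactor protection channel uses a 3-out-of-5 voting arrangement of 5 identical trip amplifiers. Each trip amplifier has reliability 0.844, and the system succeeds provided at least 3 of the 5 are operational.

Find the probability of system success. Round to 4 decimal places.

R = Σ_{i=3}^{5} C(5,i) p^i (1−p)^{5−i} with p = 0.844
C(5,3)·0.844^3·0.156^2 = 0.146311
C(5,4)·0.844^4·0.156^1 = 0.395790
C(5,5)·0.844^5·0.156^0 = 0.428265
Sum = 0.9704

0.9704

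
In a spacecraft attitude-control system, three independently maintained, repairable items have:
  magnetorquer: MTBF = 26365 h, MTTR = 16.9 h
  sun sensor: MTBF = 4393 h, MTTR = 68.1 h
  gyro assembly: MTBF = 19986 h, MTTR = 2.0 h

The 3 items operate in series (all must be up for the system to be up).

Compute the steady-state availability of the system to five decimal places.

0.98401

A(magnetorquer) = MTBF/(MTBF+MTTR) = 26365/(26365+16.9) = 0.999359
A(sun sensor) = MTBF/(MTBF+MTTR) = 4393/(4393+68.1) = 0.984735
A(gyro assembly) = MTBF/(MTBF+MTTR) = 19986/(19986+2.0) = 0.999900
Series availability: 0.999359 × 0.984735 × 0.999900 = 0.98401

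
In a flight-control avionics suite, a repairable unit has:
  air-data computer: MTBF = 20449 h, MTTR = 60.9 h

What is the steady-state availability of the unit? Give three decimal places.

A(air-data computer) = MTBF/(MTBF+MTTR) = 20449/(20449+60.9) = 0.997

0.997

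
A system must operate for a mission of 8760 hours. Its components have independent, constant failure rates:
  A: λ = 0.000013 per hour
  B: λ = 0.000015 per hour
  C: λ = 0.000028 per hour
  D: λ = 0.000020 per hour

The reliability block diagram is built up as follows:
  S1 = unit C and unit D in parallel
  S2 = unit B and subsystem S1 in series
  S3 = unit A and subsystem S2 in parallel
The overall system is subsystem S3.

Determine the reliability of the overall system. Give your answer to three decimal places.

0.983

R(A) = exp(−0.000013 × 8760) = 0.89237
R(B) = exp(−0.000015 × 8760) = 0.87687
R(C) = exp(−0.000028 × 8760) = 0.78249
R(D) = exp(−0.000020 × 8760) = 0.83929
Parallel (C and D): 1 − (1 − 0.78249)(1 − 0.83929) = 0.96504
Series (B and [0.96504]): 0.87687 × 0.96504 = 0.84621
Parallel (A and [0.84621]): 1 − (1 − 0.89237)(1 − 0.84621) = 0.983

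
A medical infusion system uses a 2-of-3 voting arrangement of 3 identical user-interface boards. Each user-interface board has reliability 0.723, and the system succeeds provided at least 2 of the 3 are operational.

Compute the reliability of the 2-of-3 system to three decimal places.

R = Σ_{i=2}^{3} C(3,i) p^i (1−p)^{3−i} with p = 0.723
C(3,2)·0.723^2·0.277^1 = 0.43439
C(3,3)·0.723^3·0.277^0 = 0.37793
Sum = 0.812

0.812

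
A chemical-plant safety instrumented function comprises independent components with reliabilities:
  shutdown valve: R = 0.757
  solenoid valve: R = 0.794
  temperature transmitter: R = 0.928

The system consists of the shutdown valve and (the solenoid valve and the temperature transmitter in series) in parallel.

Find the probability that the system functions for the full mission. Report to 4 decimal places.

Series (solenoid valve and temperature transmitter): 0.794000 × 0.928000 = 0.736832
Parallel (shutdown valve and [0.736832]): 1 − (1 − 0.757000)(1 − 0.736832) = 0.9361

0.9361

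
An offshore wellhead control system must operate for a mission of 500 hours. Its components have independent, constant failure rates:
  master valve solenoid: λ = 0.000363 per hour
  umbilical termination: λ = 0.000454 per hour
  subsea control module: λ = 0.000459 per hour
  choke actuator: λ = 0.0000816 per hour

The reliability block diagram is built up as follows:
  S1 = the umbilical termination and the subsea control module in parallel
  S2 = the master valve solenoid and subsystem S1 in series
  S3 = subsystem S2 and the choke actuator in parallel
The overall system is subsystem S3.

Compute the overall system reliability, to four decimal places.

0.9920

R(master valve solenoid) = exp(−0.000363 × 500) = 0.834018
R(umbilical termination) = exp(−0.000454 × 500) = 0.796921
R(subsea control module) = exp(−0.000459 × 500) = 0.794931
R(choke actuator) = exp(−0.0000816 × 500) = 0.960021
Parallel (umbilical termination and subsea control module): 1 − (1 − 0.796921)(1 − 0.794931) = 0.958355
Series (master valve solenoid and [0.958355]): 0.834018 × 0.958355 = 0.799285
Parallel ([0.799285] and choke actuator): 1 − (1 − 0.799285)(1 − 0.960021) = 0.9920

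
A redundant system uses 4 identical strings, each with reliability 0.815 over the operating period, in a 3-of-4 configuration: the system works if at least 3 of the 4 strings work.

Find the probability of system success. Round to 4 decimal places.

0.8418

R = Σ_{i=3}^{4} C(4,i) p^i (1−p)^{4−i} with p = 0.815
C(4,3)·0.815^3·0.185^1 = 0.400594
C(4,4)·0.815^4·0.185^0 = 0.441195
Sum = 0.8418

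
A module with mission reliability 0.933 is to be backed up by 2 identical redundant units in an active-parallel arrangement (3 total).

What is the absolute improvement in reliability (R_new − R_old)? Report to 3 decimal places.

R_before = 0.933
R_after = 1 − (1 − 0.933)^3 = 1.000
ΔR = 1.000 − 0.933 = 0.067

0.067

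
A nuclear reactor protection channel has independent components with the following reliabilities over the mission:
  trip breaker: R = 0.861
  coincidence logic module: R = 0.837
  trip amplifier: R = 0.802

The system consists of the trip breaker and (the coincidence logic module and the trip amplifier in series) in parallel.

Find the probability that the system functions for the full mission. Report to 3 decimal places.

Series (coincidence logic module and trip amplifier): 0.83700 × 0.80200 = 0.67127
Parallel (trip breaker and [0.67127]): 1 − (1 − 0.86100)(1 − 0.67127) = 0.954

0.954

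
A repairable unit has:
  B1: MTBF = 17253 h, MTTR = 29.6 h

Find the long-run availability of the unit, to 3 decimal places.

0.998

A(B1) = MTBF/(MTBF+MTTR) = 17253/(17253+29.6) = 0.998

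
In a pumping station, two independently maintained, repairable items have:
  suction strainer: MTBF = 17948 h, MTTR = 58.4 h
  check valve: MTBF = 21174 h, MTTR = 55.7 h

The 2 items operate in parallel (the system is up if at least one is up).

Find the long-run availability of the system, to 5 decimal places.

0.99999

A(suction strainer) = MTBF/(MTBF+MTTR) = 17948/(17948+58.4) = 0.996757
A(check valve) = MTBF/(MTBF+MTTR) = 21174/(21174+55.7) = 0.997376
Parallel availability: 1 − (1 − 0.996757)(1 − 0.997376) = 0.99999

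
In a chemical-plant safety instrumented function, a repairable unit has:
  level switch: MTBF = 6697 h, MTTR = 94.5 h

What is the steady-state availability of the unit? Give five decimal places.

A(level switch) = MTBF/(MTBF+MTTR) = 6697/(6697+94.5) = 0.98609

0.98609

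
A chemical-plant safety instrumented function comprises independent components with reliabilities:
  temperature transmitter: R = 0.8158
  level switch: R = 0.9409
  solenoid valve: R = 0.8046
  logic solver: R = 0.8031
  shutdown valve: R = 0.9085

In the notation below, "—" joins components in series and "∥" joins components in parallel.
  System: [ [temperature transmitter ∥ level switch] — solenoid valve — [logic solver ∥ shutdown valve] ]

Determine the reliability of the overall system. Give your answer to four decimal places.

Parallel (temperature transmitter and level switch): 1 − (1 − 0.815800)(1 − 0.940900) = 0.989114
Parallel (logic solver and shutdown valve): 1 − (1 − 0.803100)(1 − 0.908500) = 0.981984
Series ([0.989114], solenoid valve, and [0.981984]): 0.989114 × 0.804600 × 0.981984 = 0.7815

0.7815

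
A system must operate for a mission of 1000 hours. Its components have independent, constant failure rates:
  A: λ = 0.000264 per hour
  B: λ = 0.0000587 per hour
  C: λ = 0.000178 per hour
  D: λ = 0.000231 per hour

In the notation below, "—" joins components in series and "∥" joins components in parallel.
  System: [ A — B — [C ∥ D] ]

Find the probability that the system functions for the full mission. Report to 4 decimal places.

R(A) = exp(−0.000264 × 1000) = 0.767974
R(B) = exp(−0.0000587 × 1000) = 0.942990
R(C) = exp(−0.000178 × 1000) = 0.836942
R(D) = exp(−0.000231 × 1000) = 0.793739
Parallel (C and D): 1 − (1 − 0.836942)(1 − 0.793739) = 0.966367
Series (A, B, and [0.966367]): 0.767974 × 0.942990 × 0.966367 = 0.6998

0.6998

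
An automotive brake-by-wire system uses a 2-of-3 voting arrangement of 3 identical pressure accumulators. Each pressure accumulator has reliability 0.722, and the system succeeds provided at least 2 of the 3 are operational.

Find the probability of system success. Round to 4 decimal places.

0.8111

R = Σ_{i=2}^{3} C(3,i) p^i (1−p)^{3−i} with p = 0.722
C(3,2)·0.722^2·0.278^1 = 0.434751
C(3,3)·0.722^3·0.278^0 = 0.376367
Sum = 0.8111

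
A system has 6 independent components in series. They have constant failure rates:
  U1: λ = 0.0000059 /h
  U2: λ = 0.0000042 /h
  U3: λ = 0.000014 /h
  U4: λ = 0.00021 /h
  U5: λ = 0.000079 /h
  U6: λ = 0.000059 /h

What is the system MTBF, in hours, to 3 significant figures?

Series of exponential components: λ_sys = Σ λ_i
λ_sys = 0.0000059 + 0.0000042 + 0.000014 + 0.00021 + 0.000079 + 0.000059 = 3.7210e-04 /h
MTBF = 1 / λ_sys = 2690 h

2690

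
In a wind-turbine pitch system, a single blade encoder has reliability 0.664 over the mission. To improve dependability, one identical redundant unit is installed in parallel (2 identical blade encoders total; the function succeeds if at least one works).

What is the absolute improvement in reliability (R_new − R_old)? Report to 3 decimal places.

0.223

R_before = 0.664
R_after = 1 − (1 − 0.664)^2 = 0.887
ΔR = 0.887 − 0.664 = 0.223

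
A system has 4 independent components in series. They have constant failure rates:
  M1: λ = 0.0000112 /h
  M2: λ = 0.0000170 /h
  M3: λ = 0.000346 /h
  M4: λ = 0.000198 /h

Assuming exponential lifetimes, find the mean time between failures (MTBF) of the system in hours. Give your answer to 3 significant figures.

1750

Series of exponential components: λ_sys = Σ λ_i
λ_sys = 0.0000112 + 0.0000170 + 0.000346 + 0.000198 = 5.7220e-04 /h
MTBF = 1 / λ_sys = 1750 h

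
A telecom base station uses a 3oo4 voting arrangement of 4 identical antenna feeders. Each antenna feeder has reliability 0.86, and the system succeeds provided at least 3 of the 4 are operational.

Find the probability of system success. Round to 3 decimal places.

R = Σ_{i=3}^{4} C(4,i) p^i (1−p)^{4−i} with p = 0.86
C(4,3)·0.86^3·0.14^1 = 0.35619
C(4,4)·0.86^4·0.14^0 = 0.54701
Sum = 0.903

0.903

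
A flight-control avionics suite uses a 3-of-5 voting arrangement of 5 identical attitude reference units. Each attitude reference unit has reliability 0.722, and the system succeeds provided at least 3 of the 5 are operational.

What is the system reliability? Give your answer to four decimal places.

R = Σ_{i=3}^{5} C(5,i) p^i (1−p)^{5−i} with p = 0.722
C(5,3)·0.722^3·0.278^2 = 0.290872
C(5,4)·0.722^4·0.278^1 = 0.377714
C(5,5)·0.722^5·0.278^0 = 0.196194
Sum = 0.8648

0.8648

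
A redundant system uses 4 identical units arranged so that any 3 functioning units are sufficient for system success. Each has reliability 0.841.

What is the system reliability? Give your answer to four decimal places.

0.8786

R = Σ_{i=3}^{4} C(4,i) p^i (1−p)^{4−i} with p = 0.841
C(4,3)·0.841^3·0.159^1 = 0.378308
C(4,4)·0.841^4·0.159^0 = 0.500246
Sum = 0.8786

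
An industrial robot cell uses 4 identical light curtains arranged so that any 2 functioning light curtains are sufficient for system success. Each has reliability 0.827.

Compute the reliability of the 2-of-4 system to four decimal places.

0.9820

R = Σ_{i=2}^{4} C(4,i) p^i (1−p)^{4−i} with p = 0.827
C(4,2)·0.827^2·0.173^2 = 0.122816
C(4,3)·0.827^3·0.173^1 = 0.391402
C(4,4)·0.827^4·0.173^0 = 0.467759
Sum = 0.9820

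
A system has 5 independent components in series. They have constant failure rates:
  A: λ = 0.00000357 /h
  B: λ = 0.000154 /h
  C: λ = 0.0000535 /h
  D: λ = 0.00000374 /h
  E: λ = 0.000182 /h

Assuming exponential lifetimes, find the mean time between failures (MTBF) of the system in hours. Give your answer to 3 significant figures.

2520

Series of exponential components: λ_sys = Σ λ_i
λ_sys = 0.00000357 + 0.000154 + 0.0000535 + 0.00000374 + 0.000182 = 3.9681e-04 /h
MTBF = 1 / λ_sys = 2520 h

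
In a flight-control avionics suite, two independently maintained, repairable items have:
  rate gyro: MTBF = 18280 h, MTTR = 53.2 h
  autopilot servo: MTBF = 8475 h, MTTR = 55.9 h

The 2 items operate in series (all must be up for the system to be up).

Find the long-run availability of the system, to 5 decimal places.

A(rate gyro) = MTBF/(MTBF+MTTR) = 18280/(18280+53.2) = 0.997098
A(autopilot servo) = MTBF/(MTBF+MTTR) = 8475/(8475+55.9) = 0.993447
Series availability: 0.997098 × 0.993447 = 0.99056

0.99056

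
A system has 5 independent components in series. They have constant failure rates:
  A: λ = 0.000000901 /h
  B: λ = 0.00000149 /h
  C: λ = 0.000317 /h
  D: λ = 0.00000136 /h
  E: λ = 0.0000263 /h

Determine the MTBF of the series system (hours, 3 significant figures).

2880

Series of exponential components: λ_sys = Σ λ_i
λ_sys = 0.000000901 + 0.00000149 + 0.000317 + 0.00000136 + 0.0000263 = 3.4705e-04 /h
MTBF = 1 / λ_sys = 2880 h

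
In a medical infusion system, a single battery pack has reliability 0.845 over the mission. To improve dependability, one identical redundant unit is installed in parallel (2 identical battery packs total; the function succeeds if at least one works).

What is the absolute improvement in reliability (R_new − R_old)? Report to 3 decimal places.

0.131

R_before = 0.845
R_after = 1 − (1 − 0.845)^2 = 0.976
ΔR = 0.976 − 0.845 = 0.131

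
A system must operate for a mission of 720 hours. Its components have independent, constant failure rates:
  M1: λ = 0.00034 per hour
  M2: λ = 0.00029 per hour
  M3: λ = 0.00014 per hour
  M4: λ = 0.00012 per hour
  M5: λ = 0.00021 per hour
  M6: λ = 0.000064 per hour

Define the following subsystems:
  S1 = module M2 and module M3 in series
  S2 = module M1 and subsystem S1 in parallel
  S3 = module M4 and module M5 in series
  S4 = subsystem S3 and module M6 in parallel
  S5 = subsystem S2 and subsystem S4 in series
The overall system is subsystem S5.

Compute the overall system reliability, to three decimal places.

R(M1) = exp(−0.00034 × 720) = 0.78286
R(M2) = exp(−0.00029 × 720) = 0.81156
R(M3) = exp(−0.00014 × 720) = 0.90411
R(M4) = exp(−0.00012 × 720) = 0.91723
R(M5) = exp(−0.00021 × 720) = 0.85968
R(M6) = exp(−0.000064 × 720) = 0.95497
Series (M2 and M3): 0.81156 × 0.90411 = 0.73374
Parallel (M1 and [0.73374]): 1 − (1 − 0.78286)(1 − 0.73374) = 0.94218
Series (M4 and M5): 0.91723 × 0.85968 = 0.78852
Parallel ([0.78852] and M6): 1 − (1 − 0.78852)(1 − 0.95497) = 0.99048
Series ([0.94218] and [0.99048]): 0.94218 × 0.99048 = 0.933

0.933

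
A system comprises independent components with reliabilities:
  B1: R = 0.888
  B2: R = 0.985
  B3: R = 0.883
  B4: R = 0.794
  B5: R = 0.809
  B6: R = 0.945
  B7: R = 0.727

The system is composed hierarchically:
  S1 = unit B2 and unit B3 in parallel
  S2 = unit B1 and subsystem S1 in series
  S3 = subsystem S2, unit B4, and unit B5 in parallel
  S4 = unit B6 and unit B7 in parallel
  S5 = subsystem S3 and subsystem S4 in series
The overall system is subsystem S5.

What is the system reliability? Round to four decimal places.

0.9806

Parallel (B2 and B3): 1 − (1 − 0.985000)(1 − 0.883000) = 0.998245
Series (B1 and [0.998245]): 0.888000 × 0.998245 = 0.886442
Parallel ([0.886442], B4, and B5): 1 − (1 − 0.886442)(1 − 0.794000)(1 − 0.809000) = 0.995532
Parallel (B6 and B7): 1 − (1 − 0.945000)(1 − 0.727000) = 0.984985
Series ([0.995532] and [0.984985]): 0.995532 × 0.984985 = 0.9806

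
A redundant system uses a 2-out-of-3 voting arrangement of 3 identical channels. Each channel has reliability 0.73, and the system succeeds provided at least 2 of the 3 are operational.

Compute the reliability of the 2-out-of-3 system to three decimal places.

R = Σ_{i=2}^{3} C(3,i) p^i (1−p)^{3−i} with p = 0.73
C(3,2)·0.73^2·0.27^1 = 0.43165
C(3,3)·0.73^3·0.27^0 = 0.38902
Sum = 0.821

0.821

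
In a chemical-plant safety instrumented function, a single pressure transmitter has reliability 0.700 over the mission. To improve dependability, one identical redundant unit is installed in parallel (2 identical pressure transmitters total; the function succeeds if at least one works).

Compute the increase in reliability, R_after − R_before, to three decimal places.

0.210

R_before = 0.700
R_after = 1 − (1 − 0.700)^2 = 0.910
ΔR = 0.910 − 0.700 = 0.210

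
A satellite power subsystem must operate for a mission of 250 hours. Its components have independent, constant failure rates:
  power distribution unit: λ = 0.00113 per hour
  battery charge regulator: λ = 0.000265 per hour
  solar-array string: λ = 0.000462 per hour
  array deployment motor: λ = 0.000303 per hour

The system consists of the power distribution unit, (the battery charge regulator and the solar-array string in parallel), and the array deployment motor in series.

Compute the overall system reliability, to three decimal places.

R(power distribution unit) = exp(−0.00113 × 250) = 0.75390
R(battery charge regulator) = exp(−0.000265 × 250) = 0.93590
R(solar-array string) = exp(−0.000462 × 250) = 0.89092
R(array deployment motor) = exp(−0.000303 × 250) = 0.92705
Parallel (battery charge regulator and solar-array string): 1 − (1 − 0.93590)(1 − 0.89092) = 0.99301
Series (power distribution unit, [0.99301], and array deployment motor): 0.75390 × 0.99301 × 0.92705 = 0.694

0.694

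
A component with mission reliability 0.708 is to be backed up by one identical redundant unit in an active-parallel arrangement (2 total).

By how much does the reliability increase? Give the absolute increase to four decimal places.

R_before = 0.708
R_after = 1 − (1 − 0.708)^2 = 0.9147
ΔR = 0.9147 − 0.708 = 0.2067

0.2067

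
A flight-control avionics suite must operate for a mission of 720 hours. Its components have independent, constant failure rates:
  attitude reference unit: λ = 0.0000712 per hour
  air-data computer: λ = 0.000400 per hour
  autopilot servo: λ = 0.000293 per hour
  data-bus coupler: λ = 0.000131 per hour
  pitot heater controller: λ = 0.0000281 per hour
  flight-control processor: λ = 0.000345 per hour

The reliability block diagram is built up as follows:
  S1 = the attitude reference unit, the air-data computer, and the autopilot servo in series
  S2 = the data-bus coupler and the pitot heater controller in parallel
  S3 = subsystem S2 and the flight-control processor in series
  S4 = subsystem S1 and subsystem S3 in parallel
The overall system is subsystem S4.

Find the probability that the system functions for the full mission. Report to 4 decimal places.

0.9063

R(attitude reference unit) = exp(−0.0000712 × 720) = 0.950028
R(air-data computer) = exp(−0.000400 × 720) = 0.749762
R(autopilot servo) = exp(−0.000293 × 720) = 0.809806
R(data-bus coupler) = exp(−0.000131 × 720) = 0.909992
R(pitot heater controller) = exp(−0.0000281 × 720) = 0.979971
R(flight-control processor) = exp(−0.000345 × 720) = 0.780048
Series (attitude reference unit, air-data computer, and autopilot servo): 0.950028 × 0.749762 × 0.809806 = 0.576821
Parallel (data-bus coupler and pitot heater controller): 1 − (1 − 0.909992)(1 − 0.979971) = 0.998197
Series ([0.998197] and flight-control processor): 0.998197 × 0.780048 = 0.778642
Parallel ([0.576821] and [0.778642]): 1 − (1 − 0.576821)(1 − 0.778642) = 0.9063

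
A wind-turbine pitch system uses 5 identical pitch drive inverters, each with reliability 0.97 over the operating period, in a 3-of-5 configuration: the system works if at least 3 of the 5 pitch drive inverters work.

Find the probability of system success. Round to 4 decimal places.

R = Σ_{i=3}^{5} C(5,i) p^i (1−p)^{5−i} with p = 0.97
C(5,3)·0.97^3·0.03^2 = 0.008214
C(5,4)·0.97^4·0.03^1 = 0.132794
C(5,5)·0.97^5·0.03^0 = 0.858734
Sum = 0.9997

0.9997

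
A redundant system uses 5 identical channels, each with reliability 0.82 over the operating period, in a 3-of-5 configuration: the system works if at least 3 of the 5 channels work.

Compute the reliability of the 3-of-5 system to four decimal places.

0.9563

R = Σ_{i=3}^{5} C(5,i) p^i (1−p)^{5−i} with p = 0.82
C(5,3)·0.82^3·0.18^2 = 0.178643
C(5,4)·0.82^4·0.18^1 = 0.406910
C(5,5)·0.82^5·0.18^0 = 0.370740
Sum = 0.9563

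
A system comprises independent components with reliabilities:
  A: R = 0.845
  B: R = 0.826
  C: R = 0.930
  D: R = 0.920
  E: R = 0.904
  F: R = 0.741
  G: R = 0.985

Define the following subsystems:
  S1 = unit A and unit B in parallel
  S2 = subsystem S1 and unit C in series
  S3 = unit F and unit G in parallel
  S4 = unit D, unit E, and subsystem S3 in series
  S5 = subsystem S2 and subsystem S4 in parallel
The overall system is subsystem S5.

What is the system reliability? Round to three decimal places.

0.984

Parallel (A and B): 1 − (1 − 0.84500)(1 − 0.82600) = 0.97303
Series ([0.97303] and C): 0.97303 × 0.93000 = 0.90492
Parallel (F and G): 1 − (1 − 0.74100)(1 − 0.98500) = 0.99612
Series (D, E, and [0.99612]): 0.92000 × 0.90400 × 0.99612 = 0.82845
Parallel ([0.90492] and [0.82845]): 1 − (1 − 0.90492)(1 − 0.82845) = 0.984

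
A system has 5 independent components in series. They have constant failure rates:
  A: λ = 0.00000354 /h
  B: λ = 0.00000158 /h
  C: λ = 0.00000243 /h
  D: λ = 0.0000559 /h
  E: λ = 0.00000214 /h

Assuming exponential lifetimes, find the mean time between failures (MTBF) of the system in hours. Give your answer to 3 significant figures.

15200

Series of exponential components: λ_sys = Σ λ_i
λ_sys = 0.00000354 + 0.00000158 + 0.00000243 + 0.0000559 + 0.00000214 = 6.5590e-05 /h
MTBF = 1 / λ_sys = 15200 h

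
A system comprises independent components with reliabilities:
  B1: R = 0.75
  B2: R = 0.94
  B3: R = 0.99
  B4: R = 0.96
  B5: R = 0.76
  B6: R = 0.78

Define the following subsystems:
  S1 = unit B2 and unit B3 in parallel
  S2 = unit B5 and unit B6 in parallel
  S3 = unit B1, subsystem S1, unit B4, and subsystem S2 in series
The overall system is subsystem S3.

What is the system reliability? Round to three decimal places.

0.682

Parallel (B2 and B3): 1 − (1 − 0.94000)(1 − 0.99000) = 0.99940
Parallel (B5 and B6): 1 − (1 − 0.76000)(1 − 0.78000) = 0.94720
Series (B1, [0.99940], B4, and [0.94720]): 0.75000 × 0.99940 × 0.96000 × 0.94720 = 0.682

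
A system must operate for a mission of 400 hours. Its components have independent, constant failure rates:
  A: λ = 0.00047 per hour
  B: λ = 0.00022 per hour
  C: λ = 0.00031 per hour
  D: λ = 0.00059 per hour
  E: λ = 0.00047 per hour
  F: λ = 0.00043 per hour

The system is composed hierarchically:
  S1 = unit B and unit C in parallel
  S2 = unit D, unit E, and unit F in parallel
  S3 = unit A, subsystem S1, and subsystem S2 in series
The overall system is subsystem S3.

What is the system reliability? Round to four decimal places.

R(A) = exp(−0.00047 × 400) = 0.828615
R(B) = exp(−0.00022 × 400) = 0.915761
R(C) = exp(−0.00031 × 400) = 0.883380
R(D) = exp(−0.00059 × 400) = 0.789781
R(E) = exp(−0.00047 × 400) = 0.828615
R(F) = exp(−0.00043 × 400) = 0.841979
Parallel (B and C): 1 − (1 − 0.915761)(1 − 0.883380) = 0.990176
Parallel (D, E, and F): 1 − (1 − 0.789781)(1 − 0.828615)(1 − 0.841979) = 0.994307
Series (A, [0.990176], and [0.994307]): 0.828615 × 0.990176 × 0.994307 = 0.8158

0.8158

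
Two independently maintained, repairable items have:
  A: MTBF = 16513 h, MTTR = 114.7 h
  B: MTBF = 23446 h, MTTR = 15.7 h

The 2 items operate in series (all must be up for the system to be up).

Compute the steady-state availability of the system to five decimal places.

0.99244

A(A) = MTBF/(MTBF+MTTR) = 16513/(16513+114.7) = 0.993102
A(B) = MTBF/(MTBF+MTTR) = 23446/(23446+15.7) = 0.999331
Series availability: 0.993102 × 0.999331 = 0.99244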